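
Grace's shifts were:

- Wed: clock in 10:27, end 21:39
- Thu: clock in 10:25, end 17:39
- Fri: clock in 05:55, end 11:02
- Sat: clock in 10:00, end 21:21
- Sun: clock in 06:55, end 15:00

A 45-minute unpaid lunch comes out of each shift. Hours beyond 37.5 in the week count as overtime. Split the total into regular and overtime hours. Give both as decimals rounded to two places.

Regular 37.50 hours, overtime 1.73 hours

Wed: 10:27–21:39 = 11 h 12 min; less 45 min break → 10 h 27 min
Thu: 10:25–17:39 = 7 h 14 min; less 45 min break → 6 h 29 min
Fri: 05:55–11:02 = 5 h 7 min; less 45 min break → 4 h 22 min
Sat: 10:00–21:21 = 11 h 21 min; less 45 min break → 10 h 36 min
Sun: 06:55–15:00 = 8 h 5 min; less 45 min break → 7 h 20 min
Total worked: 39 h 14 min = 39.23 h.
Threshold 37.5 h → overtime 1 h 44 min, regular 37 h 30 min.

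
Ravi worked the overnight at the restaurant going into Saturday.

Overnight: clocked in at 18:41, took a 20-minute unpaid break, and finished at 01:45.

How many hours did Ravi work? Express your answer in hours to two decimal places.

Overnight: 18:41 → midnight = 5 h 19 min; midnight → 01:45 = 1 h 45 min; span 7 h 4 min; less 20 min break → 6 h 44 min

6.73 hours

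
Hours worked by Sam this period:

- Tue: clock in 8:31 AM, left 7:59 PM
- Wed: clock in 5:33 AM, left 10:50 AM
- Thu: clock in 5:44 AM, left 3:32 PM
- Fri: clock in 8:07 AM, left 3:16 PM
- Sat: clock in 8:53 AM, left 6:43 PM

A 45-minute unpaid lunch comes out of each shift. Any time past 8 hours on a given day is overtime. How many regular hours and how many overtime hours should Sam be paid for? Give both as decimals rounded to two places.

Tue: 8:31 AM–7:59 PM = 11 h 28 min; less 45 min break → 10 h 43 min
Wed: 5:33 AM–10:50 AM = 5 h 17 min; less 45 min break → 4 h 32 min
Thu: 5:44 AM–3:32 PM = 9 h 48 min; less 45 min break → 9 h 3 min
Fri: 8:07 AM–3:16 PM = 7 h 9 min; less 45 min break → 6 h 24 min
Sat: 8:53 AM–6:43 PM = 9 h 50 min; less 45 min break → 9 h 5 min
Tue reg 8 h 0 min / OT 2 h 43 min; Wed reg 4 h 32 min / OT 0 h 0 min; Thu reg 8 h 0 min / OT 1 h 3 min; Fri reg 6 h 24 min / OT 0 h 0 min; Sat reg 8 h 0 min / OT 1 h 5 min.
Totals: regular 34 h 56 min, overtime 4 h 51 min.

Regular 34.93 hours, overtime 4.85 hours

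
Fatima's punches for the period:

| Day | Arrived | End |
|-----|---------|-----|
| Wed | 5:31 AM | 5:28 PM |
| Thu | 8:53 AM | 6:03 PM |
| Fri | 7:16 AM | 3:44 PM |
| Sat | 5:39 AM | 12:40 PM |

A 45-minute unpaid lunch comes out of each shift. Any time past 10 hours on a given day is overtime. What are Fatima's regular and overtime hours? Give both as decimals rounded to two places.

Wed: 5:31 AM–5:28 PM = 11 h 57 min; less 45 min break → 11 h 12 min
Thu: 8:53 AM–6:03 PM = 9 h 10 min; less 45 min break → 8 h 25 min
Fri: 7:16 AM–3:44 PM = 8 h 28 min; less 45 min break → 7 h 43 min
Sat: 5:39 AM–12:40 PM = 7 h 1 min; less 45 min break → 6 h 16 min
Wed reg 10 h 0 min / OT 1 h 12 min; Thu reg 8 h 25 min / OT 0 h 0 min; Fri reg 7 h 43 min / OT 0 h 0 min; Sat reg 6 h 16 min / OT 0 h 0 min.
Totals: regular 32 h 24 min, overtime 1 h 12 min.

Regular 32.40 hours, overtime 1.20 hours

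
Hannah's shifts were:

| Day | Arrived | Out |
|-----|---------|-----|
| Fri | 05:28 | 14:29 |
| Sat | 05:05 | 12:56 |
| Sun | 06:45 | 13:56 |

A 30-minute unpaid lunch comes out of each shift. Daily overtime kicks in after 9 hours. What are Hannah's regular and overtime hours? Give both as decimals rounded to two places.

Regular 22.55 hours, overtime 0.00 hours

Fri: 05:28–14:29 = 9 h 1 min; less 30 min break → 8 h 31 min
Sat: 05:05–12:56 = 7 h 51 min; less 30 min break → 7 h 21 min
Sun: 06:45–13:56 = 7 h 11 min; less 30 min break → 6 h 41 min
Fri reg 8 h 31 min / OT 0 h 0 min; Sat reg 7 h 21 min / OT 0 h 0 min; Sun reg 6 h 41 min / OT 0 h 0 min.
Totals: regular 22 h 33 min, overtime 0 h 0 min.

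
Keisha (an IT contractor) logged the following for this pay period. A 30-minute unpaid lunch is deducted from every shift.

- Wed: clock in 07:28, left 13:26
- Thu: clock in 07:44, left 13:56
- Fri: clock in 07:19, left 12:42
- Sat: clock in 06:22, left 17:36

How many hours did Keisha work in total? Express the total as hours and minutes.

26 h 47 min

Wed: 07:28–13:26 = 5 h 58 min; less 30 min break → 5 h 28 min
Thu: 07:44–13:56 = 6 h 12 min; less 30 min break → 5 h 42 min
Fri: 07:19–12:42 = 5 h 23 min; less 30 min break → 4 h 53 min
Sat: 06:22–17:36 = 11 h 14 min; less 30 min break → 10 h 44 min
Total: 5 h 28 min + 5 h 42 min + 4 h 53 min + 10 h 44 min = 26 h 47 min.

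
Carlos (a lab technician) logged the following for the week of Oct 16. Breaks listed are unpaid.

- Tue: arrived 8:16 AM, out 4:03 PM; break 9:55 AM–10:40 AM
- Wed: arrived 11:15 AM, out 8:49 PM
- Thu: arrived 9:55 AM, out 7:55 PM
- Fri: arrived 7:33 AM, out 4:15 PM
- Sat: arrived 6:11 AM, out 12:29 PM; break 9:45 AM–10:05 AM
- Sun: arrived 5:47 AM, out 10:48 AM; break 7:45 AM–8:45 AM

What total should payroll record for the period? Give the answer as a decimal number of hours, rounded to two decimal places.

45.28 hours

Tue: 8:16 AM–4:03 PM = 7 h 47 min; less 45 min break → 7 h 2 min
Wed: 11:15 AM–8:49 PM = 9 h 34 min
Thu: 9:55 AM–7:55 PM = 10 h 0 min
Fri: 7:33 AM–4:15 PM = 8 h 42 min
Sat: 6:11 AM–12:29 PM = 6 h 18 min; less 20 min break → 5 h 58 min
Sun: 5:47 AM–10:48 AM = 5 h 1 min; less 60 min break → 4 h 1 min
Total: 7 h 2 min + 9 h 34 min + 10 h 0 min + 8 h 42 min + 5 h 58 min + 4 h 1 min = 45 h 17 min.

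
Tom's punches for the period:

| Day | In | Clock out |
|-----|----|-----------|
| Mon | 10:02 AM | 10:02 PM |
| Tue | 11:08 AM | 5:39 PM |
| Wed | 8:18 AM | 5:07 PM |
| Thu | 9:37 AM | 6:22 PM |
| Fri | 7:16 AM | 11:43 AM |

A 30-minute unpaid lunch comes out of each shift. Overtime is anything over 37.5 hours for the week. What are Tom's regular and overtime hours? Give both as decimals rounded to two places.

Regular 37.50 hours, overtime 0.53 hours

Mon: 10:02 AM–10:02 PM = 12 h 0 min; less 30 min break → 11 h 30 min
Tue: 11:08 AM–5:39 PM = 6 h 31 min; less 30 min break → 6 h 1 min
Wed: 8:18 AM–5:07 PM = 8 h 49 min; less 30 min break → 8 h 19 min
Thu: 9:37 AM–6:22 PM = 8 h 45 min; less 30 min break → 8 h 15 min
Fri: 7:16 AM–11:43 AM = 4 h 27 min; less 30 min break → 3 h 57 min
Total worked: 38 h 2 min = 38.03 h.
Threshold 37.5 h → overtime 0 h 32 min, regular 37 h 30 min.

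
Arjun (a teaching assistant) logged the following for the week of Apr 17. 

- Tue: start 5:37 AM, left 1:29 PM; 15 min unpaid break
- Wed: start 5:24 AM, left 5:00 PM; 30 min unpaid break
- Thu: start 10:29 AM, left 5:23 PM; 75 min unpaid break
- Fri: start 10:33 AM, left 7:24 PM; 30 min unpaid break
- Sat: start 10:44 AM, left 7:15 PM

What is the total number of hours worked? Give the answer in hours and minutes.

Tue: 5:37 AM–1:29 PM = 7 h 52 min; less 15 min break → 7 h 37 min
Wed: 5:24 AM–5:00 PM = 11 h 36 min; less 30 min break → 11 h 6 min
Thu: 10:29 AM–5:23 PM = 6 h 54 min; less 75 min break → 5 h 39 min
Fri: 10:33 AM–7:24 PM = 8 h 51 min; less 30 min break → 8 h 21 min
Sat: 10:44 AM–7:15 PM = 8 h 31 min
Total: 7 h 37 min + 11 h 6 min + 5 h 39 min + 8 h 21 min + 8 h 31 min = 41 h 14 min.

41 h 14 min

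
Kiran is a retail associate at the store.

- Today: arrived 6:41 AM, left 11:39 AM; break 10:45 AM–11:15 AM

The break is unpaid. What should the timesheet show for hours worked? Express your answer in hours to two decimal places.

4.47 hours

Today: 6:41 AM–11:39 AM = 4 h 58 min; less 30 min break → 4 h 28 min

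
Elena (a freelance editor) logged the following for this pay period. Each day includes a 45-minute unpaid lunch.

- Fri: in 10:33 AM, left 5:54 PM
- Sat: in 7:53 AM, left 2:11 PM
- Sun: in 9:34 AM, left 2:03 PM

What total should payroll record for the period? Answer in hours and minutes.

Fri: 10:33 AM–5:54 PM = 7 h 21 min; less 45 min break → 6 h 36 min
Sat: 7:53 AM–2:11 PM = 6 h 18 min; less 45 min break → 5 h 33 min
Sun: 9:34 AM–2:03 PM = 4 h 29 min; less 45 min break → 3 h 44 min
Total: 6 h 36 min + 5 h 33 min + 3 h 44 min = 15 h 53 min.

15 h 53 min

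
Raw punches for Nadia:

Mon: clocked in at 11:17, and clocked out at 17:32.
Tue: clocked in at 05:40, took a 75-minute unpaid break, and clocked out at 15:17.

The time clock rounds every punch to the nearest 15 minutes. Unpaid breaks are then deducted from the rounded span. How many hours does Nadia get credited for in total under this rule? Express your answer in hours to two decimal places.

Mon: in 11:17→11:15, out 17:32→17:30; 6 h 15 min
Tue: in 05:40→05:45, out 15:17→15:15; 9 h 30 min − 75 min = 8 h 15 min
Total credited: 14 h 30 min.

14.50 hours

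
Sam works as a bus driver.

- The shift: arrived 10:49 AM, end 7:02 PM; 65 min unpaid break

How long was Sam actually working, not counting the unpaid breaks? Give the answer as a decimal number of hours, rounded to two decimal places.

7.13 hours

The shift: 10:49 AM–7:02 PM = 8 h 13 min; less 65 min break → 7 h 8 min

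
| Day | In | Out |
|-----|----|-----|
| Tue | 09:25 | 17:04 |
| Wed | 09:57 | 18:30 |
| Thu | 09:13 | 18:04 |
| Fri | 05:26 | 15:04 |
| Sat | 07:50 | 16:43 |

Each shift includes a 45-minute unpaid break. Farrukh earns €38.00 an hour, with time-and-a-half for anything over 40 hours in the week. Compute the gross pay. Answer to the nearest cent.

€1513.03

Tue: 09:25–17:04 = 7 h 39 min; less 45 min break → 6 h 54 min
Wed: 09:57–18:30 = 8 h 33 min; less 45 min break → 7 h 48 min
Thu: 09:13–18:04 = 8 h 51 min; less 45 min break → 8 h 6 min
Fri: 05:26–15:04 = 9 h 38 min; less 45 min break → 8 h 53 min
Sat: 07:50–16:43 = 8 h 53 min; less 45 min break → 8 h 8 min
Total worked: 39 h 49 min = 2389 min.
Regular 39 h 49 min = 2389 min at €38.00/h; overtime 0 h 0 min = 0 min at €57.00/h.
Pay = (2389 × €38.00 + 0 × €57.00) ÷ 60 = €1513.03.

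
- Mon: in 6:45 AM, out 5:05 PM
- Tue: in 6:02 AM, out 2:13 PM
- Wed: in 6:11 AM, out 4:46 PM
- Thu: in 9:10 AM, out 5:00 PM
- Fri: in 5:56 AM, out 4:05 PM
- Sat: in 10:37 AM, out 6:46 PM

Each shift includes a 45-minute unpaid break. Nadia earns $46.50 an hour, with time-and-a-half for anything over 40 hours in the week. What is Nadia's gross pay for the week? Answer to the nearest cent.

Mon: 6:45 AM–5:05 PM = 10 h 20 min; less 45 min break → 9 h 35 min
Tue: 6:02 AM–2:13 PM = 8 h 11 min; less 45 min break → 7 h 26 min
Wed: 6:11 AM–4:46 PM = 10 h 35 min; less 45 min break → 9 h 50 min
Thu: 9:10 AM–5:00 PM = 7 h 50 min; less 45 min break → 7 h 5 min
Fri: 5:56 AM–4:05 PM = 10 h 9 min; less 45 min break → 9 h 24 min
Sat: 10:37 AM–6:46 PM = 8 h 9 min; less 45 min break → 7 h 24 min
Total worked: 50 h 44 min = 3044 min.
Regular 40 h 0 min = 2400 min at $46.50/h; overtime 10 h 44 min = 644 min at $69.75/h.
Pay = (2400 × $46.50 + 644 × $69.75) ÷ 60 = $2608.65.

$2608.65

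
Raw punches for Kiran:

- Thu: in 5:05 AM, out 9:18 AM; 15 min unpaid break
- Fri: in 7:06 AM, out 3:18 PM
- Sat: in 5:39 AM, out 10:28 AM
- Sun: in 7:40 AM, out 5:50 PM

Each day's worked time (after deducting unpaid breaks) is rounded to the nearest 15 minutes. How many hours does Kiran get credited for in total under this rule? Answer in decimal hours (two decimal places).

27.25 hours

Thu: 5:05 AM–9:18 AM = 4 h 13 min − 15 min = 3 h 58 min → rounds to 4 h 0 min
Fri: 7:06 AM–3:18 PM = 8 h 12 min → rounds to 8 h 15 min
Sat: 5:39 AM–10:28 AM = 4 h 49 min → rounds to 4 h 45 min
Sun: 7:40 AM–5:50 PM = 10 h 10 min → rounds to 10 h 15 min
Total credited: 27 h 15 min.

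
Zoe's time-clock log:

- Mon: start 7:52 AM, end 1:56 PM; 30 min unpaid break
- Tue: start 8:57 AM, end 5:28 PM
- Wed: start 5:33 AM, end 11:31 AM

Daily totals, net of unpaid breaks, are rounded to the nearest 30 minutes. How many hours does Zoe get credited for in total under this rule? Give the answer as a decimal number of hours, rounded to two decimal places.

20.00 hours

Mon: 7:52 AM–1:56 PM = 6 h 4 min − 30 min = 5 h 34 min → rounds to 5 h 30 min
Tue: 8:57 AM–5:28 PM = 8 h 31 min → rounds to 8 h 30 min
Wed: 5:33 AM–11:31 AM = 5 h 58 min → rounds to 6 h 0 min
Total credited: 20 h 0 min.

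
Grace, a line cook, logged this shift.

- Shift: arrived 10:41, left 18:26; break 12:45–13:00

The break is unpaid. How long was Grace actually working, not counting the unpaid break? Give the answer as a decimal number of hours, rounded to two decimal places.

7.50 hours

Shift: 10:41–18:26 = 7 h 45 min; less 15 min break → 7 h 30 min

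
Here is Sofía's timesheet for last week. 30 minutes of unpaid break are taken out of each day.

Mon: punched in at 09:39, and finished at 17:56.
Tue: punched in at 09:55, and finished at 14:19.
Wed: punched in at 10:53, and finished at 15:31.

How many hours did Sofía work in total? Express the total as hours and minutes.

15 h 49 min

Mon: 09:39–17:56 = 8 h 17 min; less 30 min break → 7 h 47 min
Tue: 09:55–14:19 = 4 h 24 min; less 30 min break → 3 h 54 min
Wed: 10:53–15:31 = 4 h 38 min; less 30 min break → 4 h 8 min
Total: 7 h 47 min + 3 h 54 min + 4 h 8 min = 15 h 49 min.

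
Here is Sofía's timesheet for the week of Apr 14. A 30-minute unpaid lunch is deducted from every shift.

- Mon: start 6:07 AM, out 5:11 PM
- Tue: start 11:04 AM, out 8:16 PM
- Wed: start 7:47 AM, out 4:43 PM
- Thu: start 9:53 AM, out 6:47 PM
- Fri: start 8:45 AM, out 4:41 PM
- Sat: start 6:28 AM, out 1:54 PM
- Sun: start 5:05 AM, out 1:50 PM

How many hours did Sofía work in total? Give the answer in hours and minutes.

Mon: 6:07 AM–5:11 PM = 11 h 4 min; less 30 min break → 10 h 34 min
Tue: 11:04 AM–8:16 PM = 9 h 12 min; less 30 min break → 8 h 42 min
Wed: 7:47 AM–4:43 PM = 8 h 56 min; less 30 min break → 8 h 26 min
Thu: 9:53 AM–6:47 PM = 8 h 54 min; less 30 min break → 8 h 24 min
Fri: 8:45 AM–4:41 PM = 7 h 56 min; less 30 min break → 7 h 26 min
Sat: 6:28 AM–1:54 PM = 7 h 26 min; less 30 min break → 6 h 56 min
Sun: 5:05 AM–1:50 PM = 8 h 45 min; less 30 min break → 8 h 15 min
Total: 10 h 34 min + 8 h 42 min + 8 h 26 min + 8 h 24 min + 7 h 26 min + 6 h 56 min + 8 h 15 min = 58 h 43 min.

58 h 43 min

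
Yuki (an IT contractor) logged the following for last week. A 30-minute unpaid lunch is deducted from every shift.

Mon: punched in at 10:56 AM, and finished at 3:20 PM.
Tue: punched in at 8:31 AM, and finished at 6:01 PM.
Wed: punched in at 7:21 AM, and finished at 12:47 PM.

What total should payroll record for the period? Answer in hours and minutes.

17 h 50 min

Mon: 10:56 AM–3:20 PM = 4 h 24 min; less 30 min break → 3 h 54 min
Tue: 8:31 AM–6:01 PM = 9 h 30 min; less 30 min break → 9 h 0 min
Wed: 7:21 AM–12:47 PM = 5 h 26 min; less 30 min break → 4 h 56 min
Total: 3 h 54 min + 9 h 0 min + 4 h 56 min = 17 h 50 min.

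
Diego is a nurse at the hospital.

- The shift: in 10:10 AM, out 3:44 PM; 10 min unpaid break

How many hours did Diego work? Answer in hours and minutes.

5 h 24 min

The shift: 10:10 AM–3:44 PM = 5 h 34 min; less 10 min break → 5 h 24 min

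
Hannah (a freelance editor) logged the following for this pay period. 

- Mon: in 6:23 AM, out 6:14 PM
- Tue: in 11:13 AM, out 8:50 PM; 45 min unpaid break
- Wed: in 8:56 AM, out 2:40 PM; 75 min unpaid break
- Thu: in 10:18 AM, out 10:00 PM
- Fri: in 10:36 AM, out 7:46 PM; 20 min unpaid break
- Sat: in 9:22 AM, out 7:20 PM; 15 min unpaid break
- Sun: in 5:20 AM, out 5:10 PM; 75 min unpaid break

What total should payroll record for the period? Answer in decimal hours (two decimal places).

Mon: 6:23 AM–6:14 PM = 11 h 51 min
Tue: 11:13 AM–8:50 PM = 9 h 37 min; less 45 min break → 8 h 52 min
Wed: 8:56 AM–2:40 PM = 5 h 44 min; less 75 min break → 4 h 29 min
Thu: 10:18 AM–10:00 PM = 11 h 42 min
Fri: 10:36 AM–7:46 PM = 9 h 10 min; less 20 min break → 8 h 50 min
Sat: 9:22 AM–7:20 PM = 9 h 58 min; less 15 min break → 9 h 43 min
Sun: 5:20 AM–5:10 PM = 11 h 50 min; less 75 min break → 10 h 35 min
Total: 11 h 51 min + 8 h 52 min + 4 h 29 min + 11 h 42 min + 8 h 50 min + 9 h 43 min + 10 h 35 min = 66 h 2 min.

66.03 hours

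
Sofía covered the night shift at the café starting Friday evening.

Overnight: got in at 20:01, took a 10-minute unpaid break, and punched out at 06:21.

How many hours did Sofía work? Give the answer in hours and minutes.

10 h 10 min

Overnight: 20:01 → midnight = 3 h 59 min; midnight → 06:21 = 6 h 21 min; span 10 h 20 min; less 10 min break → 10 h 10 min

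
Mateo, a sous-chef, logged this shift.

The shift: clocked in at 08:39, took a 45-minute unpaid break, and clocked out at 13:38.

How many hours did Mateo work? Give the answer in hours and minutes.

4 h 14 min

The shift: 08:39–13:38 = 4 h 59 min; less 45 min break → 4 h 14 min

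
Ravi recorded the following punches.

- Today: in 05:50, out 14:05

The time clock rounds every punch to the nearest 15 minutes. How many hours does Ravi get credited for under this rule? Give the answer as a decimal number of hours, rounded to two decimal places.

8.25 hours

Today: in 05:50→05:45, out 14:05→14:00; 8 h 15 min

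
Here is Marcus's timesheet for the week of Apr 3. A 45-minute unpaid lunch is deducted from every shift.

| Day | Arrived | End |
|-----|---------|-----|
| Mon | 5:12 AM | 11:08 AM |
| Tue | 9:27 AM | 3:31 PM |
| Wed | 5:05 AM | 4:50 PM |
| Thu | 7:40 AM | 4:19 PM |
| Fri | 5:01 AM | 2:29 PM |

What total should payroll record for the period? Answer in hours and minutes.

38 h 7 min

Mon: 5:12 AM–11:08 AM = 5 h 56 min; less 45 min break → 5 h 11 min
Tue: 9:27 AM–3:31 PM = 6 h 4 min; less 45 min break → 5 h 19 min
Wed: 5:05 AM–4:50 PM = 11 h 45 min; less 45 min break → 11 h 0 min
Thu: 7:40 AM–4:19 PM = 8 h 39 min; less 45 min break → 7 h 54 min
Fri: 5:01 AM–2:29 PM = 9 h 28 min; less 45 min break → 8 h 43 min
Total: 5 h 11 min + 5 h 19 min + 11 h 0 min + 7 h 54 min + 8 h 43 min = 38 h 7 min.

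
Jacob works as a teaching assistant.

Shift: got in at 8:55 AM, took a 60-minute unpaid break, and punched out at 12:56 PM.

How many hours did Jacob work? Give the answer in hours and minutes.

3 h 1 min

Shift: 8:55 AM–12:56 PM = 4 h 1 min; less 60 min break → 3 h 1 min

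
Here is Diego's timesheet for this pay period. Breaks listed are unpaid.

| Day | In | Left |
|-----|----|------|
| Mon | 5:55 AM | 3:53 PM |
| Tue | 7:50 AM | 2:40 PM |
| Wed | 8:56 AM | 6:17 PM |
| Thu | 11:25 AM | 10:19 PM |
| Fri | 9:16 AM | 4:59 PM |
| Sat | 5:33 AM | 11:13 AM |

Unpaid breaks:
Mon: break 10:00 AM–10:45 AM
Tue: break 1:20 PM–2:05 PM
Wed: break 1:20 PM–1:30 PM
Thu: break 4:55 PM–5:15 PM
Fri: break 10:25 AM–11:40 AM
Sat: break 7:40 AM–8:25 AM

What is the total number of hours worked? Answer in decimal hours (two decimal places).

Mon: 5:55 AM–3:53 PM = 9 h 58 min; less 45 min break → 9 h 13 min
Tue: 7:50 AM–2:40 PM = 6 h 50 min; less 45 min break → 6 h 5 min
Wed: 8:56 AM–6:17 PM = 9 h 21 min; less 10 min break → 9 h 11 min
Thu: 11:25 AM–10:19 PM = 10 h 54 min; less 20 min break → 10 h 34 min
Fri: 9:16 AM–4:59 PM = 7 h 43 min; less 75 min break → 6 h 28 min
Sat: 5:33 AM–11:13 AM = 5 h 40 min; less 45 min break → 4 h 55 min
Total: 9 h 13 min + 6 h 5 min + 9 h 11 min + 10 h 34 min + 6 h 28 min + 4 h 55 min = 46 h 26 min.

46.43 hours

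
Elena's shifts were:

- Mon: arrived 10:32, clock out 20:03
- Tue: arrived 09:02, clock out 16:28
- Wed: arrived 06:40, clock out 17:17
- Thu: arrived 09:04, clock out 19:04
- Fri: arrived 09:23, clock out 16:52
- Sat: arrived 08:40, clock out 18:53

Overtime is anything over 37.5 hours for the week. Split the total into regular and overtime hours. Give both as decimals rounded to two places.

Regular 37.50 hours, overtime 17.77 hours

Mon: 10:32–20:03 = 9 h 31 min
Tue: 09:02–16:28 = 7 h 26 min
Wed: 06:40–17:17 = 10 h 37 min
Thu: 09:04–19:04 = 10 h 0 min
Fri: 09:23–16:52 = 7 h 29 min
Sat: 08:40–18:53 = 10 h 13 min
Total worked: 55 h 16 min = 55.27 h.
Threshold 37.5 h → overtime 17 h 46 min, regular 37 h 30 min.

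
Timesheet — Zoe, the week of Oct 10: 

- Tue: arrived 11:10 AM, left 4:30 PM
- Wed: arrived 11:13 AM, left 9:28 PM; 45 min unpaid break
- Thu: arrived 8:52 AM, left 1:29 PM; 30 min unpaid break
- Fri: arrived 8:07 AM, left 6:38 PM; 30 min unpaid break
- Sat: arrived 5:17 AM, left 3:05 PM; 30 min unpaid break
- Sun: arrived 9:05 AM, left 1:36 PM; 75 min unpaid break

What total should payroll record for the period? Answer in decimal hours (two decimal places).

Tue: 11:10 AM–4:30 PM = 5 h 20 min
Wed: 11:13 AM–9:28 PM = 10 h 15 min; less 45 min break → 9 h 30 min
Thu: 8:52 AM–1:29 PM = 4 h 37 min; less 30 min break → 4 h 7 min
Fri: 8:07 AM–6:38 PM = 10 h 31 min; less 30 min break → 10 h 1 min
Sat: 5:17 AM–3:05 PM = 9 h 48 min; less 30 min break → 9 h 18 min
Sun: 9:05 AM–1:36 PM = 4 h 31 min; less 75 min break → 3 h 16 min
Total: 5 h 20 min + 9 h 30 min + 4 h 7 min + 10 h 1 min + 9 h 18 min + 3 h 16 min = 41 h 32 min.

41.53 hours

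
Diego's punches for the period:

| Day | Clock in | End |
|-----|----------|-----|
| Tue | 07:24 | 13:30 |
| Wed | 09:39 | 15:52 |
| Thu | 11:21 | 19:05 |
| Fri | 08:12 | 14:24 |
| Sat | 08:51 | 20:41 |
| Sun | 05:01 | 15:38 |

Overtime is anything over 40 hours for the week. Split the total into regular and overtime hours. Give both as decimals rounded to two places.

Regular 40.00 hours, overtime 8.70 hours

Tue: 07:24–13:30 = 6 h 6 min
Wed: 09:39–15:52 = 6 h 13 min
Thu: 11:21–19:05 = 7 h 44 min
Fri: 08:12–14:24 = 6 h 12 min
Sat: 08:51–20:41 = 11 h 50 min
Sun: 05:01–15:38 = 10 h 37 min
Total worked: 48 h 42 min = 48.70 h.
Threshold 40 h → overtime 8 h 42 min, regular 40 h 0 min.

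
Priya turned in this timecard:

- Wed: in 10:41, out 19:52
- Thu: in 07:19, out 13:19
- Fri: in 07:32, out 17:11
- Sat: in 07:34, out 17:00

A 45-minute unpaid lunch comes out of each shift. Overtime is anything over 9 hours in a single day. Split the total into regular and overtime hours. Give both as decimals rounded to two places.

Regular 31.27 hours, overtime 0.00 hours

Wed: 10:41–19:52 = 9 h 11 min; less 45 min break → 8 h 26 min
Thu: 07:19–13:19 = 6 h 0 min; less 45 min break → 5 h 15 min
Fri: 07:32–17:11 = 9 h 39 min; less 45 min break → 8 h 54 min
Sat: 07:34–17:00 = 9 h 26 min; less 45 min break → 8 h 41 min
Wed reg 8 h 26 min / OT 0 h 0 min; Thu reg 5 h 15 min / OT 0 h 0 min; Fri reg 8 h 54 min / OT 0 h 0 min; Sat reg 8 h 41 min / OT 0 h 0 min.
Totals: regular 31 h 16 min, overtime 0 h 0 min.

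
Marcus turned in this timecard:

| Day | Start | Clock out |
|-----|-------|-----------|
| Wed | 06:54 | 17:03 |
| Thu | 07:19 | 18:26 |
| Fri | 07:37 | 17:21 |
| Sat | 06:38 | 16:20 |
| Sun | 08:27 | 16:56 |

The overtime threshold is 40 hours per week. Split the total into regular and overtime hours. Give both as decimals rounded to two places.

Wed: 06:54–17:03 = 10 h 9 min
Thu: 07:19–18:26 = 11 h 7 min
Fri: 07:37–17:21 = 9 h 44 min
Sat: 06:38–16:20 = 9 h 42 min
Sun: 08:27–16:56 = 8 h 29 min
Total worked: 49 h 11 min = 49.18 h.
Threshold 40 h → overtime 9 h 11 min, regular 40 h 0 min.

Regular 40.00 hours, overtime 9.18 hours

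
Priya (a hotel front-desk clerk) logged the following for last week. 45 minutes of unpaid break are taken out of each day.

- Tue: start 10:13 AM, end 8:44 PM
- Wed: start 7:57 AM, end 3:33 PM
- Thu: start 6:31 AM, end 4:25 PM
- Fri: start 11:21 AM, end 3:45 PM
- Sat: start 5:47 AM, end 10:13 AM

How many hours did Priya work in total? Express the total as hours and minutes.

Tue: 10:13 AM–8:44 PM = 10 h 31 min; less 45 min break → 9 h 46 min
Wed: 7:57 AM–3:33 PM = 7 h 36 min; less 45 min break → 6 h 51 min
Thu: 6:31 AM–4:25 PM = 9 h 54 min; less 45 min break → 9 h 9 min
Fri: 11:21 AM–3:45 PM = 4 h 24 min; less 45 min break → 3 h 39 min
Sat: 5:47 AM–10:13 AM = 4 h 26 min; less 45 min break → 3 h 41 min
Total: 9 h 46 min + 6 h 51 min + 9 h 9 min + 3 h 39 min + 3 h 41 min = 33 h 6 min.

33 h 6 min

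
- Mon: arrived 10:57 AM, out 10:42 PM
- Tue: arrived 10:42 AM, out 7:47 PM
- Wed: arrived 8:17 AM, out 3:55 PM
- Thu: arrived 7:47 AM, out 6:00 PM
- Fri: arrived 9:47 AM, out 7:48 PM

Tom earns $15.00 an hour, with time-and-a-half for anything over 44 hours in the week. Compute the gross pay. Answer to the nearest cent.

$765.75

Mon: 10:57 AM–10:42 PM = 11 h 45 min
Tue: 10:42 AM–7:47 PM = 9 h 5 min
Wed: 8:17 AM–3:55 PM = 7 h 38 min
Thu: 7:47 AM–6:00 PM = 10 h 13 min
Fri: 9:47 AM–7:48 PM = 10 h 1 min
Total worked: 48 h 42 min = 2922 min.
Regular 44 h 0 min = 2640 min at $15.00/h; overtime 4 h 42 min = 282 min at $22.50/h.
Pay = (2640 × $15.00 + 282 × $22.50) ÷ 60 = $765.75.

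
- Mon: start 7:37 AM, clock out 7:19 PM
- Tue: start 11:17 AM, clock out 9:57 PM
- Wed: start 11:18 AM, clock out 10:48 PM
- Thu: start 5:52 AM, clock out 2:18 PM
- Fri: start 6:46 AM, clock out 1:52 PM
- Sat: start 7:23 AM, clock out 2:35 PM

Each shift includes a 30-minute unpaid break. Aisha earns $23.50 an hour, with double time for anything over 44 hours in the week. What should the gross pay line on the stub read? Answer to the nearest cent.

$1485.20

Mon: 7:37 AM–7:19 PM = 11 h 42 min; less 30 min break → 11 h 12 min
Tue: 11:17 AM–9:57 PM = 10 h 40 min; less 30 min break → 10 h 10 min
Wed: 11:18 AM–10:48 PM = 11 h 30 min; less 30 min break → 11 h 0 min
Thu: 5:52 AM–2:18 PM = 8 h 26 min; less 30 min break → 7 h 56 min
Fri: 6:46 AM–1:52 PM = 7 h 6 min; less 30 min break → 6 h 36 min
Sat: 7:23 AM–2:35 PM = 7 h 12 min; less 30 min break → 6 h 42 min
Total worked: 53 h 36 min = 3216 min.
Regular 44 h 0 min = 2640 min at $23.50/h; overtime 9 h 36 min = 576 min at $47.00/h.
Pay = (2640 × $23.50 + 576 × $47.00) ÷ 60 = $1485.20.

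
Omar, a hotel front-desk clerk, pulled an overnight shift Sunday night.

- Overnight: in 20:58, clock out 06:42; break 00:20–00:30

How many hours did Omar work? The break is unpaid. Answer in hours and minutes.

Overnight: 20:58 → midnight = 3 h 2 min; midnight → 06:42 = 6 h 42 min; span 9 h 44 min; less 10 min break → 9 h 34 min

9 h 34 min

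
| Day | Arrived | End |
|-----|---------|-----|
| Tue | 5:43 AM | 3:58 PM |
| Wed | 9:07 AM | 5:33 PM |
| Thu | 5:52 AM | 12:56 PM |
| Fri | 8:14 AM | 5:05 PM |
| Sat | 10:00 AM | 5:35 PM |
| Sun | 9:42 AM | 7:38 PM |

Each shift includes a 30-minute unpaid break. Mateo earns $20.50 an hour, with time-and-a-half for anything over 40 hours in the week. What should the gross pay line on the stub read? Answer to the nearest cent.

$1100.34

Tue: 5:43 AM–3:58 PM = 10 h 15 min; less 30 min break → 9 h 45 min
Wed: 9:07 AM–5:33 PM = 8 h 26 min; less 30 min break → 7 h 56 min
Thu: 5:52 AM–12:56 PM = 7 h 4 min; less 30 min break → 6 h 34 min
Fri: 8:14 AM–5:05 PM = 8 h 51 min; less 30 min break → 8 h 21 min
Sat: 10:00 AM–5:35 PM = 7 h 35 min; less 30 min break → 7 h 5 min
Sun: 9:42 AM–7:38 PM = 9 h 56 min; less 30 min break → 9 h 26 min
Total worked: 49 h 7 min = 2947 min.
Regular 40 h 0 min = 2400 min at $20.50/h; overtime 9 h 7 min = 547 min at $30.75/h.
Pay = (2400 × $20.50 + 547 × $30.75) ÷ 60 = $1100.34.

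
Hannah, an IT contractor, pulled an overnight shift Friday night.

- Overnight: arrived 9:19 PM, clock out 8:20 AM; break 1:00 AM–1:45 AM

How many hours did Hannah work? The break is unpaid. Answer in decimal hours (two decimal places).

Overnight: 9:19 PM → midnight = 2 h 41 min; midnight → 8:20 AM = 8 h 20 min; span 11 h 1 min; less 45 min break → 10 h 16 min

10.27 hours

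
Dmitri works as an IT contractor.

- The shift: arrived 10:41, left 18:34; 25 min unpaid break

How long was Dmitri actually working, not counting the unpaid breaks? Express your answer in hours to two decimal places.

7.47 hours

The shift: 10:41–18:34 = 7 h 53 min; less 25 min break → 7 h 28 min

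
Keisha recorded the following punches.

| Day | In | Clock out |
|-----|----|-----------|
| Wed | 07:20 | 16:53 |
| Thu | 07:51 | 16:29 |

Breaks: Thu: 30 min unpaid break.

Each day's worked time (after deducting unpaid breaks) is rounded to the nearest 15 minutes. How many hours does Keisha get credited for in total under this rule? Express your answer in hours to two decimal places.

17.75 hours

Wed: 07:20–16:53 = 9 h 33 min → rounds to 9 h 30 min
Thu: 07:51–16:29 = 8 h 38 min − 30 min = 8 h 8 min → rounds to 8 h 15 min
Total credited: 17 h 45 min.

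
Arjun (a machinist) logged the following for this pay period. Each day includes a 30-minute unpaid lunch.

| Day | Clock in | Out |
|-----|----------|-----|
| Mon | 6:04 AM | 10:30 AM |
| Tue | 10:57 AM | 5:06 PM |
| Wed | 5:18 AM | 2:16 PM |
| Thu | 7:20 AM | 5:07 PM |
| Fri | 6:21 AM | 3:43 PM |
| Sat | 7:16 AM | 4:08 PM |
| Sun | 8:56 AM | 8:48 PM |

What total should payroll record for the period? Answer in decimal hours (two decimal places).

Mon: 6:04 AM–10:30 AM = 4 h 26 min; less 30 min break → 3 h 56 min
Tue: 10:57 AM–5:06 PM = 6 h 9 min; less 30 min break → 5 h 39 min
Wed: 5:18 AM–2:16 PM = 8 h 58 min; less 30 min break → 8 h 28 min
Thu: 7:20 AM–5:07 PM = 9 h 47 min; less 30 min break → 9 h 17 min
Fri: 6:21 AM–3:43 PM = 9 h 22 min; less 30 min break → 8 h 52 min
Sat: 7:16 AM–4:08 PM = 8 h 52 min; less 30 min break → 8 h 22 min
Sun: 8:56 AM–8:48 PM = 11 h 52 min; less 30 min break → 11 h 22 min
Total: 3 h 56 min + 5 h 39 min + 8 h 28 min + 9 h 17 min + 8 h 52 min + 8 h 22 min + 11 h 22 min = 55 h 56 min.

55.93 hours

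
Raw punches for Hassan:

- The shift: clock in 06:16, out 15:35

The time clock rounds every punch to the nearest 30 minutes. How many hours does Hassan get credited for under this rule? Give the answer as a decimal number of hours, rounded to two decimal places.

The shift: in 06:16→06:30, out 15:35→15:30; 9 h 0 min

9.00 hours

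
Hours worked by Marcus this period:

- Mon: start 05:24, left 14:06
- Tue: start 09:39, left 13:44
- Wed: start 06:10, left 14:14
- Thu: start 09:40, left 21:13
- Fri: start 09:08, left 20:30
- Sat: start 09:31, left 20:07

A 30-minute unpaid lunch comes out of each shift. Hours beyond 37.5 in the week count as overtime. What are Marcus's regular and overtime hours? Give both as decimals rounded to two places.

Mon: 05:24–14:06 = 8 h 42 min; less 30 min break → 8 h 12 min
Tue: 09:39–13:44 = 4 h 5 min; less 30 min break → 3 h 35 min
Wed: 06:10–14:14 = 8 h 4 min; less 30 min break → 7 h 34 min
Thu: 09:40–21:13 = 11 h 33 min; less 30 min break → 11 h 3 min
Fri: 09:08–20:30 = 11 h 22 min; less 30 min break → 10 h 52 min
Sat: 09:31–20:07 = 10 h 36 min; less 30 min break → 10 h 6 min
Total worked: 51 h 22 min = 51.37 h.
Threshold 37.5 h → overtime 13 h 52 min, regular 37 h 30 min.

Regular 37.50 hours, overtime 13.87 hours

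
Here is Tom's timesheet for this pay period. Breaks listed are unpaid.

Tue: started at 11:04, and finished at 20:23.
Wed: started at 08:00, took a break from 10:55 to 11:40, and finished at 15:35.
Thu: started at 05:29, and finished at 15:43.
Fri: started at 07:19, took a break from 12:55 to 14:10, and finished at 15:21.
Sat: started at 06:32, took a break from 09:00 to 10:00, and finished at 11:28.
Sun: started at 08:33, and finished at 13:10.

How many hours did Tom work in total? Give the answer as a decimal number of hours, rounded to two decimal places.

41.72 hours

Tue: 11:04–20:23 = 9 h 19 min
Wed: 08:00–15:35 = 7 h 35 min; less 45 min break → 6 h 50 min
Thu: 05:29–15:43 = 10 h 14 min
Fri: 07:19–15:21 = 8 h 2 min; less 75 min break → 6 h 47 min
Sat: 06:32–11:28 = 4 h 56 min; less 60 min break → 3 h 56 min
Sun: 08:33–13:10 = 4 h 37 min
Total: 9 h 19 min + 6 h 50 min + 10 h 14 min + 6 h 47 min + 3 h 56 min + 4 h 37 min = 41 h 43 min.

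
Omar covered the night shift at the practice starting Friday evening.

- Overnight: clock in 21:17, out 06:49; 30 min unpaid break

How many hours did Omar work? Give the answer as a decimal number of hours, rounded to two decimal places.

9.03 hours

Overnight: 21:17 → midnight = 2 h 43 min; midnight → 06:49 = 6 h 49 min; span 9 h 32 min; less 30 min break → 9 h 2 min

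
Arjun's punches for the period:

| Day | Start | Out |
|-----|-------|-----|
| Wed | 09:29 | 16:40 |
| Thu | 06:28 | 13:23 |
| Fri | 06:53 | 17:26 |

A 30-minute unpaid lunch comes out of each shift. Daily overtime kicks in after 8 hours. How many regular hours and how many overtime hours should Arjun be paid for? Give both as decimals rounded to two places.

Regular 21.10 hours, overtime 2.05 hours

Wed: 09:29–16:40 = 7 h 11 min; less 30 min break → 6 h 41 min
Thu: 06:28–13:23 = 6 h 55 min; less 30 min break → 6 h 25 min
Fri: 06:53–17:26 = 10 h 33 min; less 30 min break → 10 h 3 min
Wed reg 6 h 41 min / OT 0 h 0 min; Thu reg 6 h 25 min / OT 0 h 0 min; Fri reg 8 h 0 min / OT 2 h 3 min.
Totals: regular 21 h 6 min, overtime 2 h 3 min.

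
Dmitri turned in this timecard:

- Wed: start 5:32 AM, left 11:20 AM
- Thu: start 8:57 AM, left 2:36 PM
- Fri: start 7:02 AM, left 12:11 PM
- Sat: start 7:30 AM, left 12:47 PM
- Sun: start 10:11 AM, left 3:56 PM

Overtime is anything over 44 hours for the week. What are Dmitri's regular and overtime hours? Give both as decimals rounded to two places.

Regular 27.63 hours, overtime 0.00 hours

Wed: 5:32 AM–11:20 AM = 5 h 48 min
Thu: 8:57 AM–2:36 PM = 5 h 39 min
Fri: 7:02 AM–12:11 PM = 5 h 9 min
Sat: 7:30 AM–12:47 PM = 5 h 17 min
Sun: 10:11 AM–3:56 PM = 5 h 45 min
Total worked: 27 h 38 min = 27.63 h.
Threshold 44 h → overtime 0 h 0 min, regular 27 h 38 min.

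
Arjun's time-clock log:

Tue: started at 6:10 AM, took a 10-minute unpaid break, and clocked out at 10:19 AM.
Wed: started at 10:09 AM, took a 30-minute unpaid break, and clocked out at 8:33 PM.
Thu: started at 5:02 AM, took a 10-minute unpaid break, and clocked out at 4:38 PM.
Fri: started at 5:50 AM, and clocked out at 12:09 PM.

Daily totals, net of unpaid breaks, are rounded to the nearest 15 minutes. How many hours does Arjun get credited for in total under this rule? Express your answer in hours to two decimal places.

Tue: 6:10 AM–10:19 AM = 4 h 9 min − 10 min = 3 h 59 min → rounds to 4 h 0 min
Wed: 10:09 AM–8:33 PM = 10 h 24 min − 30 min = 9 h 54 min → rounds to 10 h 0 min
Thu: 5:02 AM–4:38 PM = 11 h 36 min − 10 min = 11 h 26 min → rounds to 11 h 30 min
Fri: 5:50 AM–12:09 PM = 6 h 19 min → rounds to 6 h 15 min
Total credited: 31 h 45 min.

31.75 hours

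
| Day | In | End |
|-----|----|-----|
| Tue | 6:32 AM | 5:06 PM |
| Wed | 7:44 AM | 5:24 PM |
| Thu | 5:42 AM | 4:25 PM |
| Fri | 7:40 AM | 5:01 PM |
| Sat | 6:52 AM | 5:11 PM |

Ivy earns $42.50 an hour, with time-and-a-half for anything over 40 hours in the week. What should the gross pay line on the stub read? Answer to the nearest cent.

Tue: 6:32 AM–5:06 PM = 10 h 34 min
Wed: 7:44 AM–5:24 PM = 9 h 40 min
Thu: 5:42 AM–4:25 PM = 10 h 43 min
Fri: 7:40 AM–5:01 PM = 9 h 21 min
Sat: 6:52 AM–5:11 PM = 10 h 19 min
Total worked: 50 h 37 min = 3037 min.
Regular 40 h 0 min = 2400 min at $42.50/h; overtime 10 h 37 min = 637 min at $63.75/h.
Pay = (2400 × $42.50 + 637 × $63.75) ÷ 60 = $2376.81.

$2376.81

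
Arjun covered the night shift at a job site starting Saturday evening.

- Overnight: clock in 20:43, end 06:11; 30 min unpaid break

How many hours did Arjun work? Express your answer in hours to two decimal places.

Overnight: 20:43 → midnight = 3 h 17 min; midnight → 06:11 = 6 h 11 min; span 9 h 28 min; less 30 min break → 8 h 58 min

8.97 hours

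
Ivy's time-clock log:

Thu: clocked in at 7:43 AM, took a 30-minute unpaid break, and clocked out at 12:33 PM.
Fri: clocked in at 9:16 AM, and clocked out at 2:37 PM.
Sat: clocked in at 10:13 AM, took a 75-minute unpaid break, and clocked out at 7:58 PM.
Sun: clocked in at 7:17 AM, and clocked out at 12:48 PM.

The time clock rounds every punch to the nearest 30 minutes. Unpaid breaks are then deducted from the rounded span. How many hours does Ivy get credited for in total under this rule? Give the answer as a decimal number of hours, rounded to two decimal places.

Thu: in 7:43 AM→7:30 AM, out 12:33 PM→12:30 PM; 5 h 0 min − 30 min = 4 h 30 min
Fri: in 9:16 AM→9:30 AM, out 2:37 PM→2:30 PM; 5 h 0 min
Sat: in 10:13 AM→10:00 AM, out 7:58 PM→8:00 PM; 10 h 0 min − 75 min = 8 h 45 min
Sun: in 7:17 AM→7:30 AM, out 12:48 PM→1:00 PM; 5 h 30 min
Total credited: 23 h 45 min.

23.75 hours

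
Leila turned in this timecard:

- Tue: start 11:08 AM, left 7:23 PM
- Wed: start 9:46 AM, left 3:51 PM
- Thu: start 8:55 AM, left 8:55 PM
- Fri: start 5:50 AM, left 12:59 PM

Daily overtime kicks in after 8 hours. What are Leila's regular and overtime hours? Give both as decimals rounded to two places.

Tue: 11:08 AM–7:23 PM = 8 h 15 min
Wed: 9:46 AM–3:51 PM = 6 h 5 min
Thu: 8:55 AM–8:55 PM = 12 h 0 min
Fri: 5:50 AM–12:59 PM = 7 h 9 min
Tue reg 8 h 0 min / OT 0 h 15 min; Wed reg 6 h 5 min / OT 0 h 0 min; Thu reg 8 h 0 min / OT 4 h 0 min; Fri reg 7 h 9 min / OT 0 h 0 min.
Totals: regular 29 h 14 min, overtime 4 h 15 min.

Regular 29.23 hours, overtime 4.25 hours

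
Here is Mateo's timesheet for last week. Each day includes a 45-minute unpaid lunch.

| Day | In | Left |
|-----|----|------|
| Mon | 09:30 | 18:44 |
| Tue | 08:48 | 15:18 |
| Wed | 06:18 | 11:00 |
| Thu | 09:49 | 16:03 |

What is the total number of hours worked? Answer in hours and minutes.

23 h 40 min

Mon: 09:30–18:44 = 9 h 14 min; less 45 min break → 8 h 29 min
Tue: 08:48–15:18 = 6 h 30 min; less 45 min break → 5 h 45 min
Wed: 06:18–11:00 = 4 h 42 min; less 45 min break → 3 h 57 min
Thu: 09:49–16:03 = 6 h 14 min; less 45 min break → 5 h 29 min
Total: 8 h 29 min + 5 h 45 min + 3 h 57 min + 5 h 29 min = 23 h 40 min.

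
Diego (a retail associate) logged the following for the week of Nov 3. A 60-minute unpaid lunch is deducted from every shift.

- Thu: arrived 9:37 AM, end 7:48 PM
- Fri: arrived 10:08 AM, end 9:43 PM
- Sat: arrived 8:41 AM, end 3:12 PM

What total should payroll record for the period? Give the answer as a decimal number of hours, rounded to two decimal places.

25.28 hours

Thu: 9:37 AM–7:48 PM = 10 h 11 min; less 60 min break → 9 h 11 min
Fri: 10:08 AM–9:43 PM = 11 h 35 min; less 60 min break → 10 h 35 min
Sat: 8:41 AM–3:12 PM = 6 h 31 min; less 60 min break → 5 h 31 min
Total: 9 h 11 min + 10 h 35 min + 5 h 31 min = 25 h 17 min.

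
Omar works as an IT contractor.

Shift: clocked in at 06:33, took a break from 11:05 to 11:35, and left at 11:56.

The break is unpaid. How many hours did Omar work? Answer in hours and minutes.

4 h 53 min

Shift: 06:33–11:56 = 5 h 23 min; less 30 min break → 4 h 53 min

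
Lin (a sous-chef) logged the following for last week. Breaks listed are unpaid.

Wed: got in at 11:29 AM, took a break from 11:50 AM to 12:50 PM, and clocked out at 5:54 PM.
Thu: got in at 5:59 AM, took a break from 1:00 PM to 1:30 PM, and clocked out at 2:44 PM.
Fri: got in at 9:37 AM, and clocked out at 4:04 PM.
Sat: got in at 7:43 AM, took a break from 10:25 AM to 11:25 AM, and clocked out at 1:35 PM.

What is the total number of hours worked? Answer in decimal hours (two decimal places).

24.98 hours

Wed: 11:29 AM–5:54 PM = 6 h 25 min; less 60 min break → 5 h 25 min
Thu: 5:59 AM–2:44 PM = 8 h 45 min; less 30 min break → 8 h 15 min
Fri: 9:37 AM–4:04 PM = 6 h 27 min
Sat: 7:43 AM–1:35 PM = 5 h 52 min; less 60 min break → 4 h 52 min
Total: 5 h 25 min + 8 h 15 min + 6 h 27 min + 4 h 52 min = 24 h 59 min.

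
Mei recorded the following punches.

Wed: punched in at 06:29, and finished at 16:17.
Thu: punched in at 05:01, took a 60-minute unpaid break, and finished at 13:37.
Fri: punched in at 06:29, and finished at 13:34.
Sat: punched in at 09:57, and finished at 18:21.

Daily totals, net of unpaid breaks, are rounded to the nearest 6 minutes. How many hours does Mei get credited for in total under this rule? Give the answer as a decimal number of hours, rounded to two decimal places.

Wed: 06:29–16:17 = 9 h 48 min → rounds to 9 h 48 min
Thu: 05:01–13:37 = 8 h 36 min − 60 min = 7 h 36 min → rounds to 7 h 36 min
Fri: 06:29–13:34 = 7 h 5 min → rounds to 7 h 6 min
Sat: 09:57–18:21 = 8 h 24 min → rounds to 8 h 24 min
Total credited: 32 h 54 min.

32.90 hours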